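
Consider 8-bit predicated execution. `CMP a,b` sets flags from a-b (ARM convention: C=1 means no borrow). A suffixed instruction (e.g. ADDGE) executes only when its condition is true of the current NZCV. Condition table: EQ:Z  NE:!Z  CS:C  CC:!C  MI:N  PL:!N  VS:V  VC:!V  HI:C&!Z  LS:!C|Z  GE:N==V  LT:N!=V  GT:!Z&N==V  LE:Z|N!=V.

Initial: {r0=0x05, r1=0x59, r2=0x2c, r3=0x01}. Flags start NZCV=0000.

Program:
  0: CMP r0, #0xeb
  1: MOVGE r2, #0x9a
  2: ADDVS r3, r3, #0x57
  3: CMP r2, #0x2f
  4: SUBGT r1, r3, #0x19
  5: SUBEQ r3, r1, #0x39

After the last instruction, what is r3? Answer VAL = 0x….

VAL = 0x01

[0] flags=0000 → (cmp)
[1] flags=0000 GE?T → r2=0x9a
[2] flags=0000 VS?F → skip
[3] flags=0011 → (cmp)
[4] flags=0011 GT?F → skip
[5] flags=0011 EQ?F → skip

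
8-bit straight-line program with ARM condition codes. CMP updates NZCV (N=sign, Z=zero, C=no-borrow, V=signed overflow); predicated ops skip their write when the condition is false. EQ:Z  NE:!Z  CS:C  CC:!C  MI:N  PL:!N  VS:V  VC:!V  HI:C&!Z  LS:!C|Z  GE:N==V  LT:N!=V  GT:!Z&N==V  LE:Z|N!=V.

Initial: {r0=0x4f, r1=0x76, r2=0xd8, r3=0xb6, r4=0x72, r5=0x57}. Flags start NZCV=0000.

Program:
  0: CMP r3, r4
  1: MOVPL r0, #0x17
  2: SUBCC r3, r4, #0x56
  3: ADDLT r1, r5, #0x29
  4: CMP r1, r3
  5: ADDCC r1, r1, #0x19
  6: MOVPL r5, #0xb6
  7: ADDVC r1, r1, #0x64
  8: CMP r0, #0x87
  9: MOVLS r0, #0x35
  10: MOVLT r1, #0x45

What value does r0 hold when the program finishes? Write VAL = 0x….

VAL = 0x35

[0] flags=0011 → (cmp)
[1] flags=0011 PL?T → r0=0x17
[2] flags=0011 CC?F → skip
[3] flags=0011 LT?T → r1=0x80
[4] flags=1000 → (cmp)
[5] flags=1000 CC?T → r1=0x99
[6] flags=1000 PL?F → skip
[7] flags=1000 VC?T → r1=0xfd
[8] flags=1001 → (cmp)
[9] flags=1001 LS?T → r0=0x35
[10] flags=1001 LT?F → skip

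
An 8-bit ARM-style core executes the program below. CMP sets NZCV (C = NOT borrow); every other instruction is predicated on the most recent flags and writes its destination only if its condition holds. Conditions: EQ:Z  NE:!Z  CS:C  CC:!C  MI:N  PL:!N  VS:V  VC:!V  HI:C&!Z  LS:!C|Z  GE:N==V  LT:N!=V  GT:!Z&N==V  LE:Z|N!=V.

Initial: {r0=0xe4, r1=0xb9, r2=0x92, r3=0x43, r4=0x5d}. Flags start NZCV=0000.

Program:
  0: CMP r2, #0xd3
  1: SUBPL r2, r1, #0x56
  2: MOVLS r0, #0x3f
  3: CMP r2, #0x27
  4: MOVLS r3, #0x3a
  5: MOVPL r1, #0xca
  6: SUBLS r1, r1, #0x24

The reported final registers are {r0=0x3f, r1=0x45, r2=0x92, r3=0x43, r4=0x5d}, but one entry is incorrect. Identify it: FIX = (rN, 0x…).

0: ✓ CMP  NZCV=1000
1: · SUBPL
2: ✓ MOVLS  r0←0x3f
3: ✓ CMP  NZCV=0011
4: · MOVLS
5: ✓ MOVPL  r1←0xca
6: · SUBLS

FIX = (r1, 0xca)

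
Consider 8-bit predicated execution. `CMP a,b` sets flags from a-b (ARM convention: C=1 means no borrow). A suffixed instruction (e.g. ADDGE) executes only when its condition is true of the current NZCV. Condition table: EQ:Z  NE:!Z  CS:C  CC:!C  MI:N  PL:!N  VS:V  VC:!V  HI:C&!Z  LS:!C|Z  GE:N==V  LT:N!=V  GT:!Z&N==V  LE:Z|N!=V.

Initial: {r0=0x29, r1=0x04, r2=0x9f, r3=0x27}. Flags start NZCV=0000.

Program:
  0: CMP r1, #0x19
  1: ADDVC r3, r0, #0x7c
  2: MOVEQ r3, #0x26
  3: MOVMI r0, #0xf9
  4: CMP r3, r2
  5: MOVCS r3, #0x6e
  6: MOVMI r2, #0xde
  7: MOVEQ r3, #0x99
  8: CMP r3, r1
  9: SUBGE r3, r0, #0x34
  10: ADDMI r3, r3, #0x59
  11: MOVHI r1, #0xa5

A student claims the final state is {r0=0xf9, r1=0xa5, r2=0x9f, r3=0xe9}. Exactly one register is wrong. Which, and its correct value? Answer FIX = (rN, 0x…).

0: ✓ CMP  NZCV=1000
1: ✓ ADDVC  r3←0xa5
2: · MOVEQ
3: ✓ MOVMI  r0←0xf9
4: ✓ CMP  NZCV=0010
5: ✓ MOVCS  r3←0x6e
6: · MOVMI
7: · MOVEQ
8: ✓ CMP  NZCV=0010
9: ✓ SUBGE  r3←0xc5
10: · ADDMI
11: ✓ MOVHI  r1←0xa5

FIX = (r3, 0xc5)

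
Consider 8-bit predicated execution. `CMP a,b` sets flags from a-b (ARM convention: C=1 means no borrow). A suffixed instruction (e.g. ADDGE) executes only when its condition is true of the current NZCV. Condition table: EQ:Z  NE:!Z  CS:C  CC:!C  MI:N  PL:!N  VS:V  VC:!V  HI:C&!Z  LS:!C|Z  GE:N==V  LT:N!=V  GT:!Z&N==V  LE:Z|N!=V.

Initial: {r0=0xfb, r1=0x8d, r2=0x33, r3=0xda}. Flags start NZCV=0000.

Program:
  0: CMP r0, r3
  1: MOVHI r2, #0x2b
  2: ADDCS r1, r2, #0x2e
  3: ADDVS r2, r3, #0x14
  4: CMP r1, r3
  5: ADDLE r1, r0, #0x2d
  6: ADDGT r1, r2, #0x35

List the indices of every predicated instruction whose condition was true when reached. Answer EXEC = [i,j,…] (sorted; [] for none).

EXEC = [1,2,6]

0: ✓ CMP  NZCV=0010
1: ✓ MOVHI  r2←0x2b
2: ✓ ADDCS  r1←0x59
3: · ADDVS
4: ✓ CMP  NZCV=0000
5: · ADDLE
6: ✓ ADDGT  r1←0x60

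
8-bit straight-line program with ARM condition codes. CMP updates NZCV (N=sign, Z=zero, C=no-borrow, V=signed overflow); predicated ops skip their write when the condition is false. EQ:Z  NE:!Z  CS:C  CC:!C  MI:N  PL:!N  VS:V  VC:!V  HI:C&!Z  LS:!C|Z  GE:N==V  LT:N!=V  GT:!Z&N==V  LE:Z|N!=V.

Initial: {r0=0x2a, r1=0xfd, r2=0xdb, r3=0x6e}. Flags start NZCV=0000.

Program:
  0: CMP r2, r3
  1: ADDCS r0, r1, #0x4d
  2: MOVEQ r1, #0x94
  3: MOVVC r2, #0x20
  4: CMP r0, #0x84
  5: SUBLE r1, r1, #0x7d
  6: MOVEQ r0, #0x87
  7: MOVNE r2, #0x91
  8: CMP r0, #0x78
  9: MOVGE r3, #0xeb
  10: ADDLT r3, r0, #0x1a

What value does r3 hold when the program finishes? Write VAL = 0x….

0: ✓ CMP  NZCV=0011
1: ✓ ADDCS  r0←0x4a
2: · MOVEQ
3: · MOVVC
4: ✓ CMP  NZCV=1001
5: · SUBLE
6: · MOVEQ
7: ✓ MOVNE  r2←0x91
8: ✓ CMP  NZCV=1000
9: · MOVGE
10: ✓ ADDLT  r3←0x64

VAL = 0x64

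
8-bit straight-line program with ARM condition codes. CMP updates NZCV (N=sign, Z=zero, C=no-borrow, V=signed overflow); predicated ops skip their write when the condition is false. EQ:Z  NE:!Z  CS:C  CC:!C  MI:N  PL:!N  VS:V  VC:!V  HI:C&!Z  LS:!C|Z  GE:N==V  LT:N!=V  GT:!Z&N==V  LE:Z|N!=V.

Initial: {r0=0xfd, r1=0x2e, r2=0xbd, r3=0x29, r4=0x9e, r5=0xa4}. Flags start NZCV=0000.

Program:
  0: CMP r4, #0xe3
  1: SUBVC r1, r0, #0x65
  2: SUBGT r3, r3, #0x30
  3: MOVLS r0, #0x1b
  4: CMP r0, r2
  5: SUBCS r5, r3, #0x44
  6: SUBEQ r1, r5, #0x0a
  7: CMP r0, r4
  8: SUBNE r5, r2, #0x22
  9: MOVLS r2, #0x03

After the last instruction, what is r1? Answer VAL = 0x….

VAL = 0x98

[0] flags=1000 → (cmp)
[1] flags=1000 VC?T → r1=0x98
[2] flags=1000 GT?F → skip
[3] flags=1000 LS?T → r0=0x1b
[4] flags=0000 → (cmp)
[5] flags=0000 CS?F → skip
[6] flags=0000 EQ?F → skip
[7] flags=0000 → (cmp)
[8] flags=0000 NE?T → r5=0x9b
[9] flags=0000 LS?T → r2=0x03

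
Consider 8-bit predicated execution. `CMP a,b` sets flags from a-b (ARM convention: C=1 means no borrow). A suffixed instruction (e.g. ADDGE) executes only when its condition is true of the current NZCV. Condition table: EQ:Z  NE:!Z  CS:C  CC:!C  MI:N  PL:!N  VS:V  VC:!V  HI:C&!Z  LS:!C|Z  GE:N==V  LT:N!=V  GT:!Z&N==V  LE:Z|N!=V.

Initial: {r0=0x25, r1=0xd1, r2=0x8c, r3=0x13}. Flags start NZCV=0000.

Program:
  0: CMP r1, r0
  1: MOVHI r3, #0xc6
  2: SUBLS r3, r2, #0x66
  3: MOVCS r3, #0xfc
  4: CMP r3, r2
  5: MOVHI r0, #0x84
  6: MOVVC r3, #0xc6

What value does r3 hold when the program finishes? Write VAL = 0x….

[0] flags=1010 → (cmp)
[1] flags=1010 HI?T → r3=0xc6
[2] flags=1010 LS?F → skip
[3] flags=1010 CS?T → r3=0xfc
[4] flags=0010 → (cmp)
[5] flags=0010 HI?T → r0=0x84
[6] flags=0010 VC?T → r3=0xc6

VAL = 0xc6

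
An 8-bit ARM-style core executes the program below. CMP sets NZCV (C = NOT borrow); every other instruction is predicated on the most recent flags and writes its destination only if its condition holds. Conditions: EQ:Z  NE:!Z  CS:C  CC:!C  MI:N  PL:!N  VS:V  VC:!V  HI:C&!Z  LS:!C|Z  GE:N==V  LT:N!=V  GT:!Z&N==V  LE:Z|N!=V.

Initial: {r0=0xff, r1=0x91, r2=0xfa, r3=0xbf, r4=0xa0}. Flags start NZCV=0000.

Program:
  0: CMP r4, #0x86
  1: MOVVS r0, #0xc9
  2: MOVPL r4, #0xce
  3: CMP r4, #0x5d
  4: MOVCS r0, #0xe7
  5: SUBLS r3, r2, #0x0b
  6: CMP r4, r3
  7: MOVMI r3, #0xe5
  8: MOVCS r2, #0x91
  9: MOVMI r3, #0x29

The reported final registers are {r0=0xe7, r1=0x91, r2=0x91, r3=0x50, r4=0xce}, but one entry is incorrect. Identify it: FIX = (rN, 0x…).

FIX = (r3, 0xbf)

0: ✓ CMP  NZCV=0010
1: · MOVVS
2: ✓ MOVPL  r4←0xce
3: ✓ CMP  NZCV=0011
4: ✓ MOVCS  r0←0xe7
5: · SUBLS
6: ✓ CMP  NZCV=0010
7: · MOVMI
8: ✓ MOVCS  r2←0x91
9: · MOVMI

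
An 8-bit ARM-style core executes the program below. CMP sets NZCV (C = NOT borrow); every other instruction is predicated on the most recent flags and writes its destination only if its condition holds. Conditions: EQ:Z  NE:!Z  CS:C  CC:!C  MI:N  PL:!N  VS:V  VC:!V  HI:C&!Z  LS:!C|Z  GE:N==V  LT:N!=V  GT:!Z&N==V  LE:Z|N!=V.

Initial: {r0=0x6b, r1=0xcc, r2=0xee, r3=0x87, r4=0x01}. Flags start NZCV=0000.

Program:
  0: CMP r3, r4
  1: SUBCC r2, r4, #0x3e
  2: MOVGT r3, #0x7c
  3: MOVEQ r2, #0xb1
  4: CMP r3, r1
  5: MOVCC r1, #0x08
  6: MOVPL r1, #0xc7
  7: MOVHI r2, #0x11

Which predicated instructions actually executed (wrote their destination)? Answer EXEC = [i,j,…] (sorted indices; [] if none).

EXEC = [5]

0: ✓ CMP  NZCV=1010
1: · SUBCC
2: · MOVGT
3: · MOVEQ
4: ✓ CMP  NZCV=1000
5: ✓ MOVCC  r1←0x08
6: · MOVPL
7: · MOVHI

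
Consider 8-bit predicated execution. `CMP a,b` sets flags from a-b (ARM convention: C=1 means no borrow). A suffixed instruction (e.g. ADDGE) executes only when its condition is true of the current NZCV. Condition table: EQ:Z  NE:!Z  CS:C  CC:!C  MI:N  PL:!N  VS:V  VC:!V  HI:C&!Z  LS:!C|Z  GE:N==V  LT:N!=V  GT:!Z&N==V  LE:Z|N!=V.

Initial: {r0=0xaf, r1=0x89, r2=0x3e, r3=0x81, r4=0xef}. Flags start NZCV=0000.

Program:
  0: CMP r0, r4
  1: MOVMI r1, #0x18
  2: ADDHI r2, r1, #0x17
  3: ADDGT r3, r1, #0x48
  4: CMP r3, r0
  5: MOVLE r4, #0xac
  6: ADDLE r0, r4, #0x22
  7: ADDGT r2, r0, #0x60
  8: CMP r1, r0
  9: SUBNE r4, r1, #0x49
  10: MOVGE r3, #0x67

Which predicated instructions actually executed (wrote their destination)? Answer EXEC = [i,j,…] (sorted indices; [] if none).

EXEC = [1,5,6,9,10]

0: ✓ CMP  NZCV=1000
1: ✓ MOVMI  r1←0x18
2: · ADDHI
3: · ADDGT
4: ✓ CMP  NZCV=1000
5: ✓ MOVLE  r4←0xac
6: ✓ ADDLE  r0←0xce
7: · ADDGT
8: ✓ CMP  NZCV=0000
9: ✓ SUBNE  r4←0xcf
10: ✓ MOVGE  r3←0x67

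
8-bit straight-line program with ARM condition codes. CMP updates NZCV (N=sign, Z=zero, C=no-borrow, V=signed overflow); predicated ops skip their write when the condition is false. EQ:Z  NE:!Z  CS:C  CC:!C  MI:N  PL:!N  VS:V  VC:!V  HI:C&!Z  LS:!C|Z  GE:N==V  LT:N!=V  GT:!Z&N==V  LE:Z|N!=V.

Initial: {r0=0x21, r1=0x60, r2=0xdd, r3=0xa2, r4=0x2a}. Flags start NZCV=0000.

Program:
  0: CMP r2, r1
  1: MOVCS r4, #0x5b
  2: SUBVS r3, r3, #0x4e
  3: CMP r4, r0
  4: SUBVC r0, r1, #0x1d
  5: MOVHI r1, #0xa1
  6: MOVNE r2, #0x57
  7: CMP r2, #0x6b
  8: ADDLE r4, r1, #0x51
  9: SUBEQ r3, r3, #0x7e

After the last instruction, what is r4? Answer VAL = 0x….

0: ✓ CMP  NZCV=0011
1: ✓ MOVCS  r4←0x5b
2: ✓ SUBVS  r3←0x54
3: ✓ CMP  NZCV=0010
4: ✓ SUBVC  r0←0x43
5: ✓ MOVHI  r1←0xa1
6: ✓ MOVNE  r2←0x57
7: ✓ CMP  NZCV=1000
8: ✓ ADDLE  r4←0xf2
9: · SUBEQ

VAL = 0xf2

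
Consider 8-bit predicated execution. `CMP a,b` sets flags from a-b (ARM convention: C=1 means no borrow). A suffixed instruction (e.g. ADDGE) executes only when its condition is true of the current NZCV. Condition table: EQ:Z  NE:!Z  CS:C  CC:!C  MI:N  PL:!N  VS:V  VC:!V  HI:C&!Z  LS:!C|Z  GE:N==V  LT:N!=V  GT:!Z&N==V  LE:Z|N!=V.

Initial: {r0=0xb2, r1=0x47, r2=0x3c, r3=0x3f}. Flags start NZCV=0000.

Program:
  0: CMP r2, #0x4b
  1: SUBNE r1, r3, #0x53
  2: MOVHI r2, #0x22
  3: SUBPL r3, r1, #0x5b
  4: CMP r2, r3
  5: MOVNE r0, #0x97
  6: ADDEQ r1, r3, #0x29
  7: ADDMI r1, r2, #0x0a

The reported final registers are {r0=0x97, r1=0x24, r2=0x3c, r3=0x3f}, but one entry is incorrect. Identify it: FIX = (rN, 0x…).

[0] flags=1000 → (cmp)
[1] flags=1000 NE?T → r1=0xec
[2] flags=1000 HI?F → skip
[3] flags=1000 PL?F → skip
[4] flags=1000 → (cmp)
[5] flags=1000 NE?T → r0=0x97
[6] flags=1000 EQ?F → skip
[7] flags=1000 MI?T → r1=0x46

FIX = (r1, 0x46)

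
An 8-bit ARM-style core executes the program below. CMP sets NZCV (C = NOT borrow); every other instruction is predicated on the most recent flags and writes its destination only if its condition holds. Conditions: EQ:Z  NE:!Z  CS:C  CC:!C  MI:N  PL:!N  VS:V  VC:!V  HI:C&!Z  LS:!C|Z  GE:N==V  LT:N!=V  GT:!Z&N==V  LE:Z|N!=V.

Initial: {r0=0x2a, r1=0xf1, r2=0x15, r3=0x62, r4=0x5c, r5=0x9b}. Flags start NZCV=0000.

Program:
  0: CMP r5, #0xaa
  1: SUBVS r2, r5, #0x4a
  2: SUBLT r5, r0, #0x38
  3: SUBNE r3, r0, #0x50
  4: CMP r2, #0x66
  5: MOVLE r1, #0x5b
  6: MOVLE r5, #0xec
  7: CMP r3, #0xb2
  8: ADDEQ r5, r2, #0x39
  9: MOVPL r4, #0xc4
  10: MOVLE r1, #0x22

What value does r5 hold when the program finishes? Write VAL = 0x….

VAL = 0xec

[0] flags=1000 → (cmp)
[1] flags=1000 VS?F → skip
[2] flags=1000 LT?T → r5=0xf2
[3] flags=1000 NE?T → r3=0xda
[4] flags=1000 → (cmp)
[5] flags=1000 LE?T → r1=0x5b
[6] flags=1000 LE?T → r5=0xec
[7] flags=0010 → (cmp)
[8] flags=0010 EQ?F → skip
[9] flags=0010 PL?T → r4=0xc4
[10] flags=0010 LE?F → skip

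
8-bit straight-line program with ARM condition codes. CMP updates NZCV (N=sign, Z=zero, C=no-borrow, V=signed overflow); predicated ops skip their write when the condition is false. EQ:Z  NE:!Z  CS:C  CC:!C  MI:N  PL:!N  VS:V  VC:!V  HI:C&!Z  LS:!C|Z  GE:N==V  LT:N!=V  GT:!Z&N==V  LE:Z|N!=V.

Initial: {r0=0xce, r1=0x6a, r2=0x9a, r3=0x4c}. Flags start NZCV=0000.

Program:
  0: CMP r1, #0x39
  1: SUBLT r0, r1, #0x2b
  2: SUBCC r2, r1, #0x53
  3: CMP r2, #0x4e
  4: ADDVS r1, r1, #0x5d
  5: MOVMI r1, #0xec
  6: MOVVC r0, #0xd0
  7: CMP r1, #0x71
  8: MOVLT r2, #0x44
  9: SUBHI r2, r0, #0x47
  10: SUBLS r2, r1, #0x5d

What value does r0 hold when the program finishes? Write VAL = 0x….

VAL = 0xce

[0] flags=0010 → (cmp)
[1] flags=0010 LT?F → skip
[2] flags=0010 CC?F → skip
[3] flags=0011 → (cmp)
[4] flags=0011 VS?T → r1=0xc7
[5] flags=0011 MI?F → skip
[6] flags=0011 VC?F → skip
[7] flags=0011 → (cmp)
[8] flags=0011 LT?T → r2=0x44
[9] flags=0011 HI?T → r2=0x87
[10] flags=0011 LS?F → skip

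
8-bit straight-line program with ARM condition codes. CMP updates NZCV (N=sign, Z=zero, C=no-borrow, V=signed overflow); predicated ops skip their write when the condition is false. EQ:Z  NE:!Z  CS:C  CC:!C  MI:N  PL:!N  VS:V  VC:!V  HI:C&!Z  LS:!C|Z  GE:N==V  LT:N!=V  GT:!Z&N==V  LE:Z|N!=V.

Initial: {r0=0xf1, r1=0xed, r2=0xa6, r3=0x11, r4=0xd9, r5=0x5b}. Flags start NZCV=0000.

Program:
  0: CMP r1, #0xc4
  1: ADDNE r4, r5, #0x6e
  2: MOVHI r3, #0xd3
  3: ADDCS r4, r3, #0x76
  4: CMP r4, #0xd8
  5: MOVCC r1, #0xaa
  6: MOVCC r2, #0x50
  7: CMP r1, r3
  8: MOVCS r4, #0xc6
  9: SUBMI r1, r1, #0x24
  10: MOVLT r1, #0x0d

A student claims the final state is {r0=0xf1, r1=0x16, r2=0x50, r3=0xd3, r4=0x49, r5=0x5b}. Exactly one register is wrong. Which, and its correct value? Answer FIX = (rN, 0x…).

FIX = (r1, 0x0d)

[0] flags=0010 → (cmp)
[1] flags=0010 NE?T → r4=0xc9
[2] flags=0010 HI?T → r3=0xd3
[3] flags=0010 CS?T → r4=0x49
[4] flags=0000 → (cmp)
[5] flags=0000 CC?T → r1=0xaa
[6] flags=0000 CC?T → r2=0x50
[7] flags=1000 → (cmp)
[8] flags=1000 CS?F → skip
[9] flags=1000 MI?T → r1=0x86
[10] flags=1000 LT?T → r1=0x0d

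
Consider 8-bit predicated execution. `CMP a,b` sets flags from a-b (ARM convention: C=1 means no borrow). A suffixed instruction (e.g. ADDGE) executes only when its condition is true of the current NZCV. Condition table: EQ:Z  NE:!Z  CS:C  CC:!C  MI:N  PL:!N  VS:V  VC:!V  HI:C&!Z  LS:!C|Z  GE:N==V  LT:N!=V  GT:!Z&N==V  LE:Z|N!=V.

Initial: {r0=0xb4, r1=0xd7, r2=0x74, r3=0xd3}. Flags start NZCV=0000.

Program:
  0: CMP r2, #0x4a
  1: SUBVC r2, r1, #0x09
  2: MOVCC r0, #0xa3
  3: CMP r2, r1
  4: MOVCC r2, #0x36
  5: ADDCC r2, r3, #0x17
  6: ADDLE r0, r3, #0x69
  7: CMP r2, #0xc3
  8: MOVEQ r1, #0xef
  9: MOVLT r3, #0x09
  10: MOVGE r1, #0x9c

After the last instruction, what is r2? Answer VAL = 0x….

[0] flags=0010 → (cmp)
[1] flags=0010 VC?T → r2=0xce
[2] flags=0010 CC?F → skip
[3] flags=1000 → (cmp)
[4] flags=1000 CC?T → r2=0x36
[5] flags=1000 CC?T → r2=0xea
[6] flags=1000 LE?T → r0=0x3c
[7] flags=0010 → (cmp)
[8] flags=0010 EQ?F → skip
[9] flags=0010 LT?F → skip
[10] flags=0010 GE?T → r1=0x9c

VAL = 0xea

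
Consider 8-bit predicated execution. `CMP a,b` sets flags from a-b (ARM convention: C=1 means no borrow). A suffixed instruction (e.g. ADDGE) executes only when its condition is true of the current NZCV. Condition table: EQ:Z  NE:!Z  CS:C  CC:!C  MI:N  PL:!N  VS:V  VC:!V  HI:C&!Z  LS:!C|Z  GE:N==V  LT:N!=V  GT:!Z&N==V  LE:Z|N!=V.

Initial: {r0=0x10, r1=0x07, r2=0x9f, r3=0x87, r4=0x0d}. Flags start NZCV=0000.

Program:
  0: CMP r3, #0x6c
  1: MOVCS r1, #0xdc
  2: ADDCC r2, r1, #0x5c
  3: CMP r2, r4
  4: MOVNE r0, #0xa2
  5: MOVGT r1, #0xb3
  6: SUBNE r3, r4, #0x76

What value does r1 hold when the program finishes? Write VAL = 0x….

[0] flags=0011 → (cmp)
[1] flags=0011 CS?T → r1=0xdc
[2] flags=0011 CC?F → skip
[3] flags=1010 → (cmp)
[4] flags=1010 NE?T → r0=0xa2
[5] flags=1010 GT?F → skip
[6] flags=1010 NE?T → r3=0x97

VAL = 0xdc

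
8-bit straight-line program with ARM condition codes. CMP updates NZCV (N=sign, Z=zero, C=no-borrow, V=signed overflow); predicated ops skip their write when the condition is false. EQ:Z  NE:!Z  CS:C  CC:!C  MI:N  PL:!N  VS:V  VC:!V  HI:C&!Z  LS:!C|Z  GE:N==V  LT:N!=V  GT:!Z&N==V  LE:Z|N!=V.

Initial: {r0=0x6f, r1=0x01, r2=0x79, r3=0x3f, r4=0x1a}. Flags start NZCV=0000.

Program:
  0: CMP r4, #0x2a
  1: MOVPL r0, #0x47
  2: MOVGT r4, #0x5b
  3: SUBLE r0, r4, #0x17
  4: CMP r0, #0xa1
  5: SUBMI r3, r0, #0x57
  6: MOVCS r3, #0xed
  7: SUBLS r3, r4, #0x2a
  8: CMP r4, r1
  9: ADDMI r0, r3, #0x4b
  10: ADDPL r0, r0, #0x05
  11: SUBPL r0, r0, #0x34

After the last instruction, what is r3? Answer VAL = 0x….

0: ✓ CMP  NZCV=1000
1: · MOVPL
2: · MOVGT
3: ✓ SUBLE  r0←0x03
4: ✓ CMP  NZCV=0000
5: · SUBMI
6: · MOVCS
7: ✓ SUBLS  r3←0xf0
8: ✓ CMP  NZCV=0010
9: · ADDMI
10: ✓ ADDPL  r0←0x08
11: ✓ SUBPL  r0←0xd4

VAL = 0xf0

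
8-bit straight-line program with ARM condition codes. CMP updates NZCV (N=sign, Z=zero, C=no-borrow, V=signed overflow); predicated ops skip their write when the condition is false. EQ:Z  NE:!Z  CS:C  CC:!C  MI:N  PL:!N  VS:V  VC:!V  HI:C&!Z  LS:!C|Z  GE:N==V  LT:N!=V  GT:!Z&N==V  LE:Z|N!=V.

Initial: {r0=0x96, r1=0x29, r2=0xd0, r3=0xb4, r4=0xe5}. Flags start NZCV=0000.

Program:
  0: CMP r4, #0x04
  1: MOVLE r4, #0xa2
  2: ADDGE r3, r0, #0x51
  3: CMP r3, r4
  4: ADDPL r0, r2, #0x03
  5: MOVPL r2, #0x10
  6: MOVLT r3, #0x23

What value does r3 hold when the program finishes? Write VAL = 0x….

VAL = 0xb4

[0] flags=1010 → (cmp)
[1] flags=1010 LE?T → r4=0xa2
[2] flags=1010 GE?F → skip
[3] flags=0010 → (cmp)
[4] flags=0010 PL?T → r0=0xd3
[5] flags=0010 PL?T → r2=0x10
[6] flags=0010 LT?F → skip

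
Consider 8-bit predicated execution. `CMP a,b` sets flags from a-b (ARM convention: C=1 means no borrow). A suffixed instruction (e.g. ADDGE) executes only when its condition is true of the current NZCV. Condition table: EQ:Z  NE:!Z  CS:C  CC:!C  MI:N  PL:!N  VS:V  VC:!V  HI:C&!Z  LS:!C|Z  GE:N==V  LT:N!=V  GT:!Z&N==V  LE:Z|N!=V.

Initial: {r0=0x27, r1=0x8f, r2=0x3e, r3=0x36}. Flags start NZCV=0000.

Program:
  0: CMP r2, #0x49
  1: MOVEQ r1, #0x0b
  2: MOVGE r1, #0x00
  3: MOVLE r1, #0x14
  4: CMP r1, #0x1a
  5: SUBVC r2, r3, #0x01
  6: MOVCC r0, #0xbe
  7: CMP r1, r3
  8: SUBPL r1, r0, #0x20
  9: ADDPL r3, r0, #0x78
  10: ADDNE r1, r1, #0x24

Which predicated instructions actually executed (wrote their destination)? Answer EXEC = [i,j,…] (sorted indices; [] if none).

[0] flags=1000 → (cmp)
[1] flags=1000 EQ?F → skip
[2] flags=1000 GE?F → skip
[3] flags=1000 LE?T → r1=0x14
[4] flags=1000 → (cmp)
[5] flags=1000 VC?T → r2=0x35
[6] flags=1000 CC?T → r0=0xbe
[7] flags=1000 → (cmp)
[8] flags=1000 PL?F → skip
[9] flags=1000 PL?F → skip
[10] flags=1000 NE?T → r1=0x38

EXEC = [3,5,6,10]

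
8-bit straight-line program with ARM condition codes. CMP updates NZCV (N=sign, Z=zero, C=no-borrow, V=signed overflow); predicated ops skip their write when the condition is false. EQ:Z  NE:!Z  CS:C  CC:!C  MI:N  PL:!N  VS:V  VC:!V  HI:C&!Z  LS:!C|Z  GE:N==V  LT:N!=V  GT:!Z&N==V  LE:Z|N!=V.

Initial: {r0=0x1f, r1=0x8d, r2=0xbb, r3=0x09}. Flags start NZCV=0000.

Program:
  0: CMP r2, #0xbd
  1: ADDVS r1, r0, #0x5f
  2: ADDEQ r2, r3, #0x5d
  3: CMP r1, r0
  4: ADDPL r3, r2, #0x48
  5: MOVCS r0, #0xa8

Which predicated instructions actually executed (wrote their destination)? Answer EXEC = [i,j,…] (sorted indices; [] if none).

EXEC = [4,5]

0: ✓ CMP  NZCV=1000
1: · ADDVS
2: · ADDEQ
3: ✓ CMP  NZCV=0011
4: ✓ ADDPL  r3←0x03
5: ✓ MOVCS  r0←0xa8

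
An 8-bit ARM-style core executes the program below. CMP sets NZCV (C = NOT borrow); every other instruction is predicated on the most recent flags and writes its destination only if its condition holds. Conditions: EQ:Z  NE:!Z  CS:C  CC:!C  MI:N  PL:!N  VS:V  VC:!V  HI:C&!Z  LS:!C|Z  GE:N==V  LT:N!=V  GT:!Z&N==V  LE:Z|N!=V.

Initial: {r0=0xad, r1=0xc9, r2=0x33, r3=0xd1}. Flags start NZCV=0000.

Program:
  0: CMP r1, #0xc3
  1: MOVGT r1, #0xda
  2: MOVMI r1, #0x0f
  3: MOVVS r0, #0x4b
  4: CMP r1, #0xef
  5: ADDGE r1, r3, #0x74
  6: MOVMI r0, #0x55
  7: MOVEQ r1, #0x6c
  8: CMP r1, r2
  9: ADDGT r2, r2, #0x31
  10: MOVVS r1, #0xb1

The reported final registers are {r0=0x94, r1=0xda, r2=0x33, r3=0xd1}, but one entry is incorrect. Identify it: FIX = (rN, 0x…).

FIX = (r0, 0x55)

0: ✓ CMP  NZCV=0010
1: ✓ MOVGT  r1←0xda
2: · MOVMI
3: · MOVVS
4: ✓ CMP  NZCV=1000
5: · ADDGE
6: ✓ MOVMI  r0←0x55
7: · MOVEQ
8: ✓ CMP  NZCV=1010
9: · ADDGT
10: · MOVVS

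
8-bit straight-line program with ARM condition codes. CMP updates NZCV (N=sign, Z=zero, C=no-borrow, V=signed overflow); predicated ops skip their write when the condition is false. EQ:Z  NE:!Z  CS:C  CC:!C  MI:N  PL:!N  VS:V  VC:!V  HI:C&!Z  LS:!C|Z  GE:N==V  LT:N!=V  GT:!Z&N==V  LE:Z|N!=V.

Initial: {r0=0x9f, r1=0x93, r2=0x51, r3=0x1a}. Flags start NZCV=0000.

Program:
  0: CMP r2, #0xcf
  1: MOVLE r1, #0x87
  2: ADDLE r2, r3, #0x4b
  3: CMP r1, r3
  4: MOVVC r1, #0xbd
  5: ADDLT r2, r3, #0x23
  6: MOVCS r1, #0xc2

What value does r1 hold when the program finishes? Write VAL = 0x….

0: ✓ CMP  NZCV=1001
1: · MOVLE
2: · ADDLE
3: ✓ CMP  NZCV=0011
4: · MOVVC
5: ✓ ADDLT  r2←0x3d
6: ✓ MOVCS  r1←0xc2

VAL = 0xc2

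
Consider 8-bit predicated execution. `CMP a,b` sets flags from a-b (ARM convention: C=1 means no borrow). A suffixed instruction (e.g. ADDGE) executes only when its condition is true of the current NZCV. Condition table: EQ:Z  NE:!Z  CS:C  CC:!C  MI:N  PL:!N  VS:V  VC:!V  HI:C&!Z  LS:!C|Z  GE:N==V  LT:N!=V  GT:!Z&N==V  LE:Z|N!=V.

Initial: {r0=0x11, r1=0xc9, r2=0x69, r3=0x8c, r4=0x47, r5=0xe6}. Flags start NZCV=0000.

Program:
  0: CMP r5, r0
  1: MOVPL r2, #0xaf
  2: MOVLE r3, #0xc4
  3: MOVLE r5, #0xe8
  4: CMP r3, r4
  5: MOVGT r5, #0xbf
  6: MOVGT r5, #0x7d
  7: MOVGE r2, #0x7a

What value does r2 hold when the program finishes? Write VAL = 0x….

0: ✓ CMP  NZCV=1010
1: · MOVPL
2: ✓ MOVLE  r3←0xc4
3: ✓ MOVLE  r5←0xe8
4: ✓ CMP  NZCV=0011
5: · MOVGT
6: · MOVGT
7: · MOVGE

VAL = 0x69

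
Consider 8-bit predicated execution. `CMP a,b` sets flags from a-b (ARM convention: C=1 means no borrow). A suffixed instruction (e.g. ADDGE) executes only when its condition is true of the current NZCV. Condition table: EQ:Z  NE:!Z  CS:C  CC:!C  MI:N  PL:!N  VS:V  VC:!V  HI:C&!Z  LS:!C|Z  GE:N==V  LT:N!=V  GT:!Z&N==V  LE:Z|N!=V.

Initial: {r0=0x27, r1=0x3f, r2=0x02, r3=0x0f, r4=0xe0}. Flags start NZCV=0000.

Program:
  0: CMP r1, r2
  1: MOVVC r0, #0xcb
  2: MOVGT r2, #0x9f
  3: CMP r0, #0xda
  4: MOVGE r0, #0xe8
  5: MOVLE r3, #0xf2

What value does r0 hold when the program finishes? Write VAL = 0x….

0: ✓ CMP  NZCV=0010
1: ✓ MOVVC  r0←0xcb
2: ✓ MOVGT  r2←0x9f
3: ✓ CMP  NZCV=1000
4: · MOVGE
5: ✓ MOVLE  r3←0xf2

VAL = 0xcb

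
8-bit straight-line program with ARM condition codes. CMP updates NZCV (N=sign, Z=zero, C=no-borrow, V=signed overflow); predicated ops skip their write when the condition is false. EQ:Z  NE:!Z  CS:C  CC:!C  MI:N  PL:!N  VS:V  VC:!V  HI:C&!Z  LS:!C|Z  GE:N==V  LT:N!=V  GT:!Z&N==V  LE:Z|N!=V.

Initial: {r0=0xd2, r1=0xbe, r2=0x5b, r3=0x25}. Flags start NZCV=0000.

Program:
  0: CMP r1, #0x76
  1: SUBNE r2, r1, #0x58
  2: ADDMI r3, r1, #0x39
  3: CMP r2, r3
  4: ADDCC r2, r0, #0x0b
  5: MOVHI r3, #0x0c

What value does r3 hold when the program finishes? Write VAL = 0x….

VAL = 0x0c

0: ✓ CMP  NZCV=0011
1: ✓ SUBNE  r2←0x66
2: · ADDMI
3: ✓ CMP  NZCV=0010
4: · ADDCC
5: ✓ MOVHI  r3←0x0c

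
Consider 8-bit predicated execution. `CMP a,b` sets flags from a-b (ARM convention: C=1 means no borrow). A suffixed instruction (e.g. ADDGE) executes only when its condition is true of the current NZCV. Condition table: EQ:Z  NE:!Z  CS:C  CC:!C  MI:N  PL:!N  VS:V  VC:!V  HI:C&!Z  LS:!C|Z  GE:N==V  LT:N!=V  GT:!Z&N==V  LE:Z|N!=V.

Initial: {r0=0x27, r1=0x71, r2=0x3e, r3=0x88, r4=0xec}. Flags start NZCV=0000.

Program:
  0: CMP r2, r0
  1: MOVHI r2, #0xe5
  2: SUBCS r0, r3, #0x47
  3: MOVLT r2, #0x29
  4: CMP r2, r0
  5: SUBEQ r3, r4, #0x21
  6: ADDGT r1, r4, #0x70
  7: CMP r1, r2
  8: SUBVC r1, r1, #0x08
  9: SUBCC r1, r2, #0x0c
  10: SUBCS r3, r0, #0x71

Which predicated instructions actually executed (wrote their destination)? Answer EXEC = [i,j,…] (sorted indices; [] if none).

0: ✓ CMP  NZCV=0010
1: ✓ MOVHI  r2←0xe5
2: ✓ SUBCS  r0←0x41
3: · MOVLT
4: ✓ CMP  NZCV=1010
5: · SUBEQ
6: · ADDGT
7: ✓ CMP  NZCV=1001
8: · SUBVC
9: ✓ SUBCC  r1←0xd9
10: · SUBCS

EXEC = [1,2,9]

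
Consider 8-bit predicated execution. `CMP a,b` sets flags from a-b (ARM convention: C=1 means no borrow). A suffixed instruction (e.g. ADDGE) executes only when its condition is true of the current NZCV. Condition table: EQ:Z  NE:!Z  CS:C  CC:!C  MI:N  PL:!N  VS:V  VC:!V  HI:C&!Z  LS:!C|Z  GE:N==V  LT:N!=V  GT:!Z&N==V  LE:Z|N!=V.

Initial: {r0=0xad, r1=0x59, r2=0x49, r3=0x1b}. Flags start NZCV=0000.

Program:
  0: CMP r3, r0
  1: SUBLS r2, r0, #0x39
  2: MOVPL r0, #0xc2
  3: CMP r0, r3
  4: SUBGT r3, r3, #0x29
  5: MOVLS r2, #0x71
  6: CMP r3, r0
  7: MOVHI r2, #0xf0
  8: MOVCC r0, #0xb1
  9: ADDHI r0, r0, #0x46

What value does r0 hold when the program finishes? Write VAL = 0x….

[0] flags=0000 → (cmp)
[1] flags=0000 LS?T → r2=0x74
[2] flags=0000 PL?T → r0=0xc2
[3] flags=1010 → (cmp)
[4] flags=1010 GT?F → skip
[5] flags=1010 LS?F → skip
[6] flags=0000 → (cmp)
[7] flags=0000 HI?F → skip
[8] flags=0000 CC?T → r0=0xb1
[9] flags=0000 HI?F → skip

VAL = 0xb1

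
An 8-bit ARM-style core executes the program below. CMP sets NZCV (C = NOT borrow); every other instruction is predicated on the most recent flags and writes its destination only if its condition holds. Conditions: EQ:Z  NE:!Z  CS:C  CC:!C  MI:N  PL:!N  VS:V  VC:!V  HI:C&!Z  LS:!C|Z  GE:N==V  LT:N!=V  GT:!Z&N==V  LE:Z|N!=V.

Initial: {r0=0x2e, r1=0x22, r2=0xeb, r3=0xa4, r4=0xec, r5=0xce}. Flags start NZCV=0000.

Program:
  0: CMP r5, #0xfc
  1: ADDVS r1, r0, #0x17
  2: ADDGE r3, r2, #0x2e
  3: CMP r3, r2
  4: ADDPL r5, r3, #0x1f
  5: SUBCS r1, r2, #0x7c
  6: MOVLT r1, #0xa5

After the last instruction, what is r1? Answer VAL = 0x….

[0] flags=1000 → (cmp)
[1] flags=1000 VS?F → skip
[2] flags=1000 GE?F → skip
[3] flags=1000 → (cmp)
[4] flags=1000 PL?F → skip
[5] flags=1000 CS?F → skip
[6] flags=1000 LT?T → r1=0xa5

VAL = 0xa5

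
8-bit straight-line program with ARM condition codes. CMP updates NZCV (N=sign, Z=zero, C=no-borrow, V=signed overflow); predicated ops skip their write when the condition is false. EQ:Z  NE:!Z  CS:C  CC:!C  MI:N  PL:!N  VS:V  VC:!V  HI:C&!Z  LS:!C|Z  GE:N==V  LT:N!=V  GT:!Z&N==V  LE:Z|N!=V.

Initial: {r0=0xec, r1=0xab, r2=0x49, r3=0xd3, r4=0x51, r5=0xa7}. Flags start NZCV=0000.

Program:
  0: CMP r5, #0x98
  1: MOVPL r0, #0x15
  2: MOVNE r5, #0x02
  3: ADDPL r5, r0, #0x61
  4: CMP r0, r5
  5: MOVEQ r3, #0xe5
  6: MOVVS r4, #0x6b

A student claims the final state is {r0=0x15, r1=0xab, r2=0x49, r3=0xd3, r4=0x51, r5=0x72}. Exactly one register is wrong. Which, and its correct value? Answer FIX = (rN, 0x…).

[0] flags=0010 → (cmp)
[1] flags=0010 PL?T → r0=0x15
[2] flags=0010 NE?T → r5=0x02
[3] flags=0010 PL?T → r5=0x76
[4] flags=1000 → (cmp)
[5] flags=1000 EQ?F → skip
[6] flags=1000 VS?F → skip

FIX = (r5, 0x76)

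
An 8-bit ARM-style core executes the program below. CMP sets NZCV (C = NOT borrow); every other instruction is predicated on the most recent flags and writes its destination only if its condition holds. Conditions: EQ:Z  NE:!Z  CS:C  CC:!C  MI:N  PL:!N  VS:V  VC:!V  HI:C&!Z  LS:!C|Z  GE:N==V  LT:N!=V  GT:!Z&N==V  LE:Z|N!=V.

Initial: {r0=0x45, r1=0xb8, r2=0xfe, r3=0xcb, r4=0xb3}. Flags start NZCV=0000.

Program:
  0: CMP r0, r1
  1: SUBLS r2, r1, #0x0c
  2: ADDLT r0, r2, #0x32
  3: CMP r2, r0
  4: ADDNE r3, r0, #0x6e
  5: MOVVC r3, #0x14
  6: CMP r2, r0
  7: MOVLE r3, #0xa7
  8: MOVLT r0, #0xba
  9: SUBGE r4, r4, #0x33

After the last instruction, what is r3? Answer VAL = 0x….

0: ✓ CMP  NZCV=1001
1: ✓ SUBLS  r2←0xac
2: · ADDLT
3: ✓ CMP  NZCV=0011
4: ✓ ADDNE  r3←0xb3
5: · MOVVC
6: ✓ CMP  NZCV=0011
7: ✓ MOVLE  r3←0xa7
8: ✓ MOVLT  r0←0xba
9: · SUBGE

VAL = 0xa7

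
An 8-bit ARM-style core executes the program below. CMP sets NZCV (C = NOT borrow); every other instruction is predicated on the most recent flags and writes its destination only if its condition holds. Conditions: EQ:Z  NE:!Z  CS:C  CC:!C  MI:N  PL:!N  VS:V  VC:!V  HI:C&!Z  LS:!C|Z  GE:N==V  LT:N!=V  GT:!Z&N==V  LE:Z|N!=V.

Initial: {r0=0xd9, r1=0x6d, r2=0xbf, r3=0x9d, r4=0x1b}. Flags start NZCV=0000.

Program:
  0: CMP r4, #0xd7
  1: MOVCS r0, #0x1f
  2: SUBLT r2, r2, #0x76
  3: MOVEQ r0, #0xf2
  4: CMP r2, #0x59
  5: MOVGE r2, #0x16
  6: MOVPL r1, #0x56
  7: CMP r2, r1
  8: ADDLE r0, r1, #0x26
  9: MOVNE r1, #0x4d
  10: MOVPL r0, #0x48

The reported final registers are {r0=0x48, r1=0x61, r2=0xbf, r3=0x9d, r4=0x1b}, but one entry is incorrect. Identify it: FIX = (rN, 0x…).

FIX = (r1, 0x4d)

0: ✓ CMP  NZCV=0000
1: · MOVCS
2: · SUBLT
3: · MOVEQ
4: ✓ CMP  NZCV=0011
5: · MOVGE
6: ✓ MOVPL  r1←0x56
7: ✓ CMP  NZCV=0011
8: ✓ ADDLE  r0←0x7c
9: ✓ MOVNE  r1←0x4d
10: ✓ MOVPL  r0←0x48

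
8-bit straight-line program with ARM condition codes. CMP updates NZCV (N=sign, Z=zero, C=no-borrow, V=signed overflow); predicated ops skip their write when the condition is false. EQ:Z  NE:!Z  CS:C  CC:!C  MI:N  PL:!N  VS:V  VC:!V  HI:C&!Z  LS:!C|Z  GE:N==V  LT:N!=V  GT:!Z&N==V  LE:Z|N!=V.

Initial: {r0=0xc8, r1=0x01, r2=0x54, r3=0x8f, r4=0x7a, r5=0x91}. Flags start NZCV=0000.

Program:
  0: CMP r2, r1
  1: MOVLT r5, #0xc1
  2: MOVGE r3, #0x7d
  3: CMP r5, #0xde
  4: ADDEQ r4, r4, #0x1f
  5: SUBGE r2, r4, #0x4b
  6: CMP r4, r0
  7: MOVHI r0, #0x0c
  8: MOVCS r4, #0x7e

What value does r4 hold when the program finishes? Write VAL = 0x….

[0] flags=0010 → (cmp)
[1] flags=0010 LT?F → skip
[2] flags=0010 GE?T → r3=0x7d
[3] flags=1000 → (cmp)
[4] flags=1000 EQ?F → skip
[5] flags=1000 GE?F → skip
[6] flags=1001 → (cmp)
[7] flags=1001 HI?F → skip
[8] flags=1001 CS?F → skip

VAL = 0x7a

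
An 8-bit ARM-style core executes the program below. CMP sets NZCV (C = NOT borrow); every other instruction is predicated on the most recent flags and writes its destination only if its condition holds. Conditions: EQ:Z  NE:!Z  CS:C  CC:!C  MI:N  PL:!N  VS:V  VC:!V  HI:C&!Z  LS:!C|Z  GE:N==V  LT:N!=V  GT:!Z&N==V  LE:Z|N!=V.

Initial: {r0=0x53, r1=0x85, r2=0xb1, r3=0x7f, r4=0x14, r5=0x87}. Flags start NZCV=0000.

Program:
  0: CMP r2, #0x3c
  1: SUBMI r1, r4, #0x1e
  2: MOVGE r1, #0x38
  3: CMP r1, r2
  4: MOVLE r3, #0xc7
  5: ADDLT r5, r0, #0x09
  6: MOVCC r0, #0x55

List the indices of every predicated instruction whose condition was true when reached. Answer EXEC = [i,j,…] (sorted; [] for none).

0: ✓ CMP  NZCV=0011
1: · SUBMI
2: · MOVGE
3: ✓ CMP  NZCV=1000
4: ✓ MOVLE  r3←0xc7
5: ✓ ADDLT  r5←0x5c
6: ✓ MOVCC  r0←0x55

EXEC = [4,5,6]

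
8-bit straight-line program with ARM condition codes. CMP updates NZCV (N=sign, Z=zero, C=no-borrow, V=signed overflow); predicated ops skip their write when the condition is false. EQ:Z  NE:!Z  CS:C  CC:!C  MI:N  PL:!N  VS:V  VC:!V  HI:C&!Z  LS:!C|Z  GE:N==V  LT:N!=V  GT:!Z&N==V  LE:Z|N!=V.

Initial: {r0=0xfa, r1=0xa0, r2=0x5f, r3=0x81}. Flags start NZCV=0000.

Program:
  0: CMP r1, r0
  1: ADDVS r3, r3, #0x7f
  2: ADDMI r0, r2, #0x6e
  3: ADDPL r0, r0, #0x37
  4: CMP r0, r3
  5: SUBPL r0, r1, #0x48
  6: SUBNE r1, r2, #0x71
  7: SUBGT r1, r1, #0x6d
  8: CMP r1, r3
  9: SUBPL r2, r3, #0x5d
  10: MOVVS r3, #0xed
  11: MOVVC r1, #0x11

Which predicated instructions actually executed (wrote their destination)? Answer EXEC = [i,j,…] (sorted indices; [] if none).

EXEC = [2,5,6,7,9,11]

0: ✓ CMP  NZCV=1000
1: · ADDVS
2: ✓ ADDMI  r0←0xcd
3: · ADDPL
4: ✓ CMP  NZCV=0010
5: ✓ SUBPL  r0←0x58
6: ✓ SUBNE  r1←0xee
7: ✓ SUBGT  r1←0x81
8: ✓ CMP  NZCV=0110
9: ✓ SUBPL  r2←0x24
10: · MOVVS
11: ✓ MOVVC  r1←0x11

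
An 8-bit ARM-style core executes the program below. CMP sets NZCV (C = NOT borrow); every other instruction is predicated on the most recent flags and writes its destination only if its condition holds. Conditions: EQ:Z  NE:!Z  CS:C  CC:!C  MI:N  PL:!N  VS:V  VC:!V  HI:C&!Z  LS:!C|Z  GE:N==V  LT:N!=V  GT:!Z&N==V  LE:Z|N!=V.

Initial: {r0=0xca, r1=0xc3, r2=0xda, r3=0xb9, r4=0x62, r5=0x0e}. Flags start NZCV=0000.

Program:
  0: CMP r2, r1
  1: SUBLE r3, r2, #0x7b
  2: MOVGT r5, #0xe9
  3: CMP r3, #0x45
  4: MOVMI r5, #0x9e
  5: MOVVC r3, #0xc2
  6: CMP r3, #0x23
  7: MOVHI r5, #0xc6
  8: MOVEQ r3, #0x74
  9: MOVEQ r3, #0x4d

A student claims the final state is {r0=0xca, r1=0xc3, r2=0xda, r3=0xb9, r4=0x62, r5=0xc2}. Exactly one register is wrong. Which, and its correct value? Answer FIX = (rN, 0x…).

0: ✓ CMP  NZCV=0010
1: · SUBLE
2: ✓ MOVGT  r5←0xe9
3: ✓ CMP  NZCV=0011
4: · MOVMI
5: · MOVVC
6: ✓ CMP  NZCV=1010
7: ✓ MOVHI  r5←0xc6
8: · MOVEQ
9: · MOVEQ

FIX = (r5, 0xc6)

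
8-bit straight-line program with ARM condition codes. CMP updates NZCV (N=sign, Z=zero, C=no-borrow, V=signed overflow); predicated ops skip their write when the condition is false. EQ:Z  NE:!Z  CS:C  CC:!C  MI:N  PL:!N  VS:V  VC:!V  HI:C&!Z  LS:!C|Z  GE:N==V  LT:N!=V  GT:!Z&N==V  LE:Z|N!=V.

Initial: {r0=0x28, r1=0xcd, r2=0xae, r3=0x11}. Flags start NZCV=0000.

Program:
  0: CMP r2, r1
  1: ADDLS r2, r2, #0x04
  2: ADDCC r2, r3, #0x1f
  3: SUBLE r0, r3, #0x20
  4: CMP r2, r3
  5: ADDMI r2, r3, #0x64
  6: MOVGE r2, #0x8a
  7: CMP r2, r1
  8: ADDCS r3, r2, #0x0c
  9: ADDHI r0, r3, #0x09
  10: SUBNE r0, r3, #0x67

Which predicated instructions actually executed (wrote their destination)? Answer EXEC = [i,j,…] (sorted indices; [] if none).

[0] flags=1000 → (cmp)
[1] flags=1000 LS?T → r2=0xb2
[2] flags=1000 CC?T → r2=0x30
[3] flags=1000 LE?T → r0=0xf1
[4] flags=0010 → (cmp)
[5] flags=0010 MI?F → skip
[6] flags=0010 GE?T → r2=0x8a
[7] flags=1000 → (cmp)
[8] flags=1000 CS?F → skip
[9] flags=1000 HI?F → skip
[10] flags=1000 NE?T → r0=0xaa

EXEC = [1,2,3,6,10]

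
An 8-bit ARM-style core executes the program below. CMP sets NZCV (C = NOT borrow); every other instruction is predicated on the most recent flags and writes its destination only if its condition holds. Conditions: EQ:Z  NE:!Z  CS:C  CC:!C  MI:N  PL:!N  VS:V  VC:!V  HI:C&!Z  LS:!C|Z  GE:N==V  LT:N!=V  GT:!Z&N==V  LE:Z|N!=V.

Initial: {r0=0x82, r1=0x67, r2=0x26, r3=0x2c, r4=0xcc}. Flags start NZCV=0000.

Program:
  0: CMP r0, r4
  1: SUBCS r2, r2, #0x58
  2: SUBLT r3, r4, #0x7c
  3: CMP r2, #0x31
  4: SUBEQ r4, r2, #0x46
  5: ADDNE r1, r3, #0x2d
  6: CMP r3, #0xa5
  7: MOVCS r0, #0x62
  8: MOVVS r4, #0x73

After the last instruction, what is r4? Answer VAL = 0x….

0: ✓ CMP  NZCV=1000
1: · SUBCS
2: ✓ SUBLT  r3←0x50
3: ✓ CMP  NZCV=1000
4: · SUBEQ
5: ✓ ADDNE  r1←0x7d
6: ✓ CMP  NZCV=1001
7: · MOVCS
8: ✓ MOVVS  r4←0x73

VAL = 0x73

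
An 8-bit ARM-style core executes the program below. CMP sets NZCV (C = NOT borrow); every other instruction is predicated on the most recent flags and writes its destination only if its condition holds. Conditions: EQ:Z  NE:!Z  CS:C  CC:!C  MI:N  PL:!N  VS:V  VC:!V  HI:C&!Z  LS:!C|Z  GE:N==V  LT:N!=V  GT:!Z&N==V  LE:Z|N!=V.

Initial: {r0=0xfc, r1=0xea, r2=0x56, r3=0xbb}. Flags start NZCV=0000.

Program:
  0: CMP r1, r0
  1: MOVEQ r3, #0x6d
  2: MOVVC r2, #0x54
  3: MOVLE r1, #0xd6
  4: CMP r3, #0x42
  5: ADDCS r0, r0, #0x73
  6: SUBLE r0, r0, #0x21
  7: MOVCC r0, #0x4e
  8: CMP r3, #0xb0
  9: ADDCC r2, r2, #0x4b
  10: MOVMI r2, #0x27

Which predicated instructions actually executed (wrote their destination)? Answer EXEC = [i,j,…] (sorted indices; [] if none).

EXEC = [2,3,5,6]

0: ✓ CMP  NZCV=1000
1: · MOVEQ
2: ✓ MOVVC  r2←0x54
3: ✓ MOVLE  r1←0xd6
4: ✓ CMP  NZCV=0011
5: ✓ ADDCS  r0←0x6f
6: ✓ SUBLE  r0←0x4e
7: · MOVCC
8: ✓ CMP  NZCV=0010
9: · ADDCC
10: · MOVMI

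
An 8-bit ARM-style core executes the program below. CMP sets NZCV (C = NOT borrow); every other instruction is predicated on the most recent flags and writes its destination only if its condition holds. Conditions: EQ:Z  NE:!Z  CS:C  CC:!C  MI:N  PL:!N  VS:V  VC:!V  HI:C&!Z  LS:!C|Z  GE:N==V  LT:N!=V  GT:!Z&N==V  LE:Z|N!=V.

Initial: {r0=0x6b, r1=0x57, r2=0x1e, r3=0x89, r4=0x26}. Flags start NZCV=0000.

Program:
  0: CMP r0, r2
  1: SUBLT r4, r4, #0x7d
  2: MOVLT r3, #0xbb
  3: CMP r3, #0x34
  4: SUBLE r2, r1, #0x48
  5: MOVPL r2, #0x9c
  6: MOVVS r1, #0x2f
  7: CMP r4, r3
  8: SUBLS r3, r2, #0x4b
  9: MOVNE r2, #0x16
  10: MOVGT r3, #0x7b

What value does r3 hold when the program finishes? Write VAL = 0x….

VAL = 0x7b

0: ✓ CMP  NZCV=0010
1: · SUBLT
2: · MOVLT
3: ✓ CMP  NZCV=0011
4: ✓ SUBLE  r2←0x0f
5: ✓ MOVPL  r2←0x9c
6: ✓ MOVVS  r1←0x2f
7: ✓ CMP  NZCV=1001
8: ✓ SUBLS  r3←0x51
9: ✓ MOVNE  r2←0x16
10: ✓ MOVGT  r3←0x7b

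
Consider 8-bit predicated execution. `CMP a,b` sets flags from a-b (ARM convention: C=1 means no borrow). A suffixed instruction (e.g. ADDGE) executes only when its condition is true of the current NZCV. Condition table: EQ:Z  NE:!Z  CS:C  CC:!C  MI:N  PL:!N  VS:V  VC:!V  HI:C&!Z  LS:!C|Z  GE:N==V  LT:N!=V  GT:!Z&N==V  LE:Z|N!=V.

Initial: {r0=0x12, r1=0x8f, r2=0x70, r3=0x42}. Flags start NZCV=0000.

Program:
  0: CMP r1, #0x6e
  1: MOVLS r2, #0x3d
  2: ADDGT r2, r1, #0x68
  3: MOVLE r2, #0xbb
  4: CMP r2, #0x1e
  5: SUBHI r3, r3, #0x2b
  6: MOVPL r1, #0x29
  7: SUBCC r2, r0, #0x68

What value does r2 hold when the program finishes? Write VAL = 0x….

0: ✓ CMP  NZCV=0011
1: · MOVLS
2: · ADDGT
3: ✓ MOVLE  r2←0xbb
4: ✓ CMP  NZCV=1010
5: ✓ SUBHI  r3←0x17
6: · MOVPL
7: · SUBCC

VAL = 0xbb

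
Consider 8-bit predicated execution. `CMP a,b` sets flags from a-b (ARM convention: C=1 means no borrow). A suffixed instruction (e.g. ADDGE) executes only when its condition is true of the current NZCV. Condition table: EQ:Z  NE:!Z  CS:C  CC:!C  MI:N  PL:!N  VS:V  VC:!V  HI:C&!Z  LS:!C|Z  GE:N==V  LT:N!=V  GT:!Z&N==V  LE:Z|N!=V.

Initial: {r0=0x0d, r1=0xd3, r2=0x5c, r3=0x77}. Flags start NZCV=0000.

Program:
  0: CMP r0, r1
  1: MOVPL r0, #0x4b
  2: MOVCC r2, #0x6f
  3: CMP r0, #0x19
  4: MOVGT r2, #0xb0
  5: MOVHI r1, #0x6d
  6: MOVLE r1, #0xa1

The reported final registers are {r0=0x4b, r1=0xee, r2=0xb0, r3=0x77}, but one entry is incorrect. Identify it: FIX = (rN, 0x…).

0: ✓ CMP  NZCV=0000
1: ✓ MOVPL  r0←0x4b
2: ✓ MOVCC  r2←0x6f
3: ✓ CMP  NZCV=0010
4: ✓ MOVGT  r2←0xb0
5: ✓ MOVHI  r1←0x6d
6: · MOVLE

FIX = (r1, 0x6d)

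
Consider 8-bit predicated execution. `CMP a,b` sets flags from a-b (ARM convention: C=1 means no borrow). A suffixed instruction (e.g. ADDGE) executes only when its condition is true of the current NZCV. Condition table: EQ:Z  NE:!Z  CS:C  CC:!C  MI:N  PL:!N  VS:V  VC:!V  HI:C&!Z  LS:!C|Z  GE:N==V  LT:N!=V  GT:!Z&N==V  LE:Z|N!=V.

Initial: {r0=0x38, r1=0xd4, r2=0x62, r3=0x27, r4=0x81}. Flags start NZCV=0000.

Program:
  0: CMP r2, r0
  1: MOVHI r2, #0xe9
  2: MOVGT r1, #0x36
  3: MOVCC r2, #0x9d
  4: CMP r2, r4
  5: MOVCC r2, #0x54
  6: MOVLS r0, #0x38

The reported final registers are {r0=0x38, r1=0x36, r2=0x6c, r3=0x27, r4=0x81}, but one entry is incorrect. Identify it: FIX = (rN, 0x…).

0: ✓ CMP  NZCV=0010
1: ✓ MOVHI  r2←0xe9
2: ✓ MOVGT  r1←0x36
3: · MOVCC
4: ✓ CMP  NZCV=0010
5: · MOVCC
6: · MOVLS

FIX = (r2, 0xe9)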